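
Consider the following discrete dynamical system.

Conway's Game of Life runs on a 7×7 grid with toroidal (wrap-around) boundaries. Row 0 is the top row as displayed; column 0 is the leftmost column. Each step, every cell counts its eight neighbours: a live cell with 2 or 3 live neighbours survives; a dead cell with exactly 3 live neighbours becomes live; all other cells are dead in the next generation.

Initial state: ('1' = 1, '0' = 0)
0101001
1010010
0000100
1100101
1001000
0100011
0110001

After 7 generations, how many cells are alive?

[0] 0101001
1010010
0000100
1100101
1001000
0100011
0110001
[1] 0001011
1111111
0001100
1101111
0010100
0100011
0100001
[2] 0001000
1100000
0000000
1100001
0010000
0110011
0010100
[3] 0111000
0000000
0000001
1100000
0010010
0110010
0110110
[4] 0101100
0010000
1000000
1100001
1010001
0000011
1000110
[5] 0111110
0111000
1000001
0000000
0000000
0100100
1001000
[6] 1000000
0000011
1110000
0000000
0000000
0000000
1000010
[7] 1000010
0000001
1100001
0100000
0000000
0000000
0000001

8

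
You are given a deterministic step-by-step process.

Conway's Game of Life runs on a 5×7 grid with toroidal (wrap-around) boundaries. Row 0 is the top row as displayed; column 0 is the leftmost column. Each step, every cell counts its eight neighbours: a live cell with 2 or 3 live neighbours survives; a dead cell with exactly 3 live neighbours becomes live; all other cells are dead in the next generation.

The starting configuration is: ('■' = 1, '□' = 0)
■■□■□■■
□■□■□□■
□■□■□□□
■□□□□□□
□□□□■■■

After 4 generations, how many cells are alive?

12

t=0: ■■□■□■■
□■□■□□■
□■□■□□□
■□□□□□□
□□□□■■■
t=1: □■□■□□□
□■□■□■■
□■□□□□□
■□□□■■■
□■□□■□□
t=2: □■□■□■□
□■□□■□□
□■■□□□□
■■□□■■■
□■■■■□■
t=3: □■□□□■□
■■□■■□□
□□■■■□■
□□□□■□■
□□□□□□□
t=4: ■■■□■□□
■■□□□□■
□■■□□□■
□□□□■□□
□□□□□■□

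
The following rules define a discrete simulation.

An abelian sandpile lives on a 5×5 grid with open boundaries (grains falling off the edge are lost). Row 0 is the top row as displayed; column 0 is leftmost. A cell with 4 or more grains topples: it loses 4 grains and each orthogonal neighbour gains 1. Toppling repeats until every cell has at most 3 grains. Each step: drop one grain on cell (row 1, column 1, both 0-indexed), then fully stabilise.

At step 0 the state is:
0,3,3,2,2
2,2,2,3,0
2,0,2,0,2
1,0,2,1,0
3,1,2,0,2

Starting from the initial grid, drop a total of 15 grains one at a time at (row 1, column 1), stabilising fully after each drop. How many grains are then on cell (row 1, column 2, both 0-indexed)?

0) 0,3,3,2,2
2,2,2,3,0
2,0,2,0,2
1,0,2,1,0
3,1,2,0,2
1) 0,3,3,2,2
2,3,2,3,0
2,0,2,0,2
1,0,2,1,0
3,1,2,0,2
2) 1,1,2,0,3
3,2,1,1,1
2,1,3,1,2
1,0,2,1,0
3,1,2,0,2
3) 1,1,2,0,3
3,3,1,1,1
2,1,3,1,2
1,0,2,1,0
3,1,2,0,2
4) 2,2,2,0,3
0,1,2,1,1
3,2,3,1,2
1,0,2,1,0
3,1,2,0,2
5) 2,2,2,0,3
0,2,2,1,1
3,2,3,1,2
1,0,2,1,0
3,1,2,0,2
6) 2,2,2,0,3
0,3,2,1,1
3,2,3,1,2
1,0,2,1,0
3,1,2,0,2
7) 2,3,2,0,3
1,0,3,1,1
3,3,3,1,2
1,0,2,1,0
3,1,2,0,2
8) 2,3,2,0,3
1,1,3,1,1
3,3,3,1,2
1,0,2,1,0
3,1,2,0,2
9) 2,3,2,0,3
1,2,3,1,1
3,3,3,1,2
1,0,2,1,0
3,1,2,0,2
10) 2,3,2,0,3
1,3,3,1,1
3,3,3,1,2
1,0,2,1,0
3,1,2,0,2
11) 3,1,0,1,3
3,3,2,2,1
0,2,1,2,2
2,1,3,1,0
3,1,2,0,2
12) 0,3,0,1,3
1,1,3,2,1
1,3,1,2,2
2,1,3,1,0
3,1,2,0,2
13) 0,3,0,1,3
1,2,3,2,1
1,3,1,2,2
2,1,3,1,0
3,1,2,0,2
14) 0,3,0,1,3
1,3,3,2,1
1,3,1,2,2
2,1,3,1,0
3,1,2,0,2
15) 1,0,2,1,3
2,3,0,3,1
2,0,3,2,2
2,2,3,1,0
3,1,2,0,2

0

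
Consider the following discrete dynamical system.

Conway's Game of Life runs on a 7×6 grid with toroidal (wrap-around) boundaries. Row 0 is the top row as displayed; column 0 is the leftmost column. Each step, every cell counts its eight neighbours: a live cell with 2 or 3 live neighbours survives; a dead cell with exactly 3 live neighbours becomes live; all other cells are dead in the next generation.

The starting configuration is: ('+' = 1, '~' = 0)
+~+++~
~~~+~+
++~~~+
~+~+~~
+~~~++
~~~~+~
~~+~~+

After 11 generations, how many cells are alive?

2

t=0: +~+++~
~~~+~+
++~~~+
~+~+~~
+~~~++
~~~~+~
~~+~~+
t=1: +++~~~
~~~+~~
~+~~~+
~++~~~
+~~+++
+~~++~
~++~~+
t=2: +~~+~~
~~~~~~
++~~~~
~+++~~
+~~~~~
~~~~~~
~~~~++
t=3: ~~~~++
++~~~~
++~~~~
~~+~~~
~++~~~
~~~~~+
~~~~++
t=4: ~~~~+~
~+~~~~
+~+~~~
+~+~~~
~++~~~
+~~~++
+~~~~~
t=5: ~~~~~~
~+~~~~
+~+~~~
+~++~~
~~++~~
+~~~~+
+~~~+~
t=6: ~~~~~~
~+~~~~
+~++~~
~~~~~~
+~++++
++~+++
+~~~~~
t=7: ~~~~~~
~++~~~
~++~~~
+~~~~~
~~+~~~
~~~~~~
++~~+~
t=8: +~+~~~
~++~~~
+~+~~~
~~+~~~
~~~~~~
~+~~~~
~~~~~~
t=9: ~~+~~~
+~++~~
~~++~~
~+~~~~
~~~~~~
~~~~~~
~+~~~~
t=10: ~~++~~
~~~~~~
~~~+~~
~~+~~~
~~~~~~
~~~~~~
~~~~~~
t=11: ~~~~~~
~~++~~
~~~~~~
~~~~~~
~~~~~~
~~~~~~
~~~~~~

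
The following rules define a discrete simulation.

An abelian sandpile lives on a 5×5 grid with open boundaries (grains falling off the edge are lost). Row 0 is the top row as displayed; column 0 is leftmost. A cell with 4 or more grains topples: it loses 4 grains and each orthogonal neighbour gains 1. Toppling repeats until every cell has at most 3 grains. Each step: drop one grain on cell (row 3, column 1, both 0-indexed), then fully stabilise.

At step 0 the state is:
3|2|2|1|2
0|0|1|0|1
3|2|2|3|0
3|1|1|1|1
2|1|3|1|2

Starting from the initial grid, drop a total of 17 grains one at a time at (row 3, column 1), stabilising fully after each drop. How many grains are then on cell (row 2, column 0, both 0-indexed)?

3

k=0  3|2|2|1|2
0|0|1|0|1
3|2|2|3|0
3|1|1|1|1
2|1|3|1|2
k=1  3|2|2|1|2
0|0|1|0|1
3|2|2|3|0
3|2|1|1|1
2|1|3|1|2
k=2  3|2|2|1|2
0|0|1|0|1
3|2|2|3|0
3|3|1|1|1
2|1|3|1|2
k=3  3|2|2|1|2
1|1|1|0|1
1|0|3|3|0
1|2|2|1|1
3|2|3|1|2
k=4  3|2|2|1|2
1|1|1|0|1
1|0|3|3|0
1|3|2|1|1
3|2|3|1|2
k=5  3|2|2|1|2
1|1|1|0|1
1|1|3|3|0
2|0|3|1|1
3|3|3|1|2
k=6  3|2|2|1|2
1|1|1|0|1
1|1|3|3|0
2|1|3|1|1
3|3|3|1|2
k=7  3|2|2|1|2
1|1|1|0|1
1|1|3|3|0
2|2|3|1|1
3|3|3|1|2
k=8  3|2|2|1|2
1|1|1|0|1
1|1|3|3|0
2|3|3|1|1
3|3|3|1|2
k=9  3|2|2|1|2
1|1|2|1|1
2|3|1|0|1
0|3|2|3|1
1|2|1|2|2
k=10  3|2|2|1|2
1|2|2|1|1
3|0|2|0|1
1|1|3|3|1
1|3|1|2|2
k=11  3|2|2|1|2
1|2|2|1|1
3|0|2|0|1
1|2|3|3|1
1|3|1|2|2
k=12  3|2|2|1|2
1|2|2|1|1
3|0|2|0|1
1|3|3|3|1
1|3|1|2|2
k=13  3|2|2|1|2
1|2|2|1|1
3|1|3|1|1
2|2|1|0|2
2|0|3|3|2
k=14  3|2|2|1|2
1|2|2|1|1
3|1|3|1|1
2|3|1|0|2
2|0|3|3|2
k=15  3|2|2|1|2
1|2|2|1|1
3|2|3|1|1
3|0|2|0|2
2|1|3|3|2
k=16  3|2|2|1|2
1|2|2|1|1
3|2|3|1|1
3|1|2|0|2
2|1|3|3|2
k=17  3|2|2|1|2
1|2|2|1|1
3|2|3|1|1
3|2|2|0|2
2|1|3|3|2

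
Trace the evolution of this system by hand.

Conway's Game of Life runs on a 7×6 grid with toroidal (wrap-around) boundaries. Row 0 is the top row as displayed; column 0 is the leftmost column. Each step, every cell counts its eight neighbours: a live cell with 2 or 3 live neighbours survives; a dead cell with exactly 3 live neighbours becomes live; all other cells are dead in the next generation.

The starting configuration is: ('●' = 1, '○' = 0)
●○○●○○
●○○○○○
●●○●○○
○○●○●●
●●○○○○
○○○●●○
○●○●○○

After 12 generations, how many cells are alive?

k=0  ●○○●○○
●○○○○○
●●○●○○
○○●○●●
●●○○○○
○○○●●○
○●○●○○
k=1  ●●●○○○
●○●○○●
●●●●●○
○○●●●●
●●●○○○
●●○●●○
○○○●○○
k=2  ●○●●○●
○○○○●○
○○○○○○
○○○○○○
○○○○○○
●○○●●●
○○○●●●
k=3  ●○●○○○
○○○●●●
○○○○○○
○○○○○○
○○○○●●
●○○●○○
○●○○○○
k=4  ●●●●●●
○○○●●●
○○○○●○
○○○○○○
○○○○●●
●○○○●●
●●●○○○
k=5  ○○○○○○
○●○○○○
○○○●●●
○○○○●●
●○○○●○
○○○●●○
○○○○○○
k=6  ○○○○○○
○○○○●○
●○○●○●
●○○○○○
○○○○○○
○○○●●●
○○○○○○
k=7  ○○○○○○
○○○○●●
●○○○●●
●○○○○●
○○○○●●
○○○○●○
○○○○●○
k=8  ○○○○●●
●○○○●○
○○○○○○
○○○○○○
●○○○●○
○○○●●○
○○○○○○
k=9  ○○○○●●
○○○○●○
○○○○○○
○○○○○○
○○○●●●
○○○●●●
○○○●○●
k=10  ○○○●○●
○○○○●●
○○○○○○
○○○○●○
○○○●○●
●○●○○○
●○○●○○
k=11  ●○○●○●
○○○○●●
○○○○●●
○○○○●○
○○○●●●
●●●●●●
●●●●●●
k=12  ○○○○○○
○○○●○○
○○○●○○
○○○○○○
○●○○○○
○○○○○○
○○○○○○

3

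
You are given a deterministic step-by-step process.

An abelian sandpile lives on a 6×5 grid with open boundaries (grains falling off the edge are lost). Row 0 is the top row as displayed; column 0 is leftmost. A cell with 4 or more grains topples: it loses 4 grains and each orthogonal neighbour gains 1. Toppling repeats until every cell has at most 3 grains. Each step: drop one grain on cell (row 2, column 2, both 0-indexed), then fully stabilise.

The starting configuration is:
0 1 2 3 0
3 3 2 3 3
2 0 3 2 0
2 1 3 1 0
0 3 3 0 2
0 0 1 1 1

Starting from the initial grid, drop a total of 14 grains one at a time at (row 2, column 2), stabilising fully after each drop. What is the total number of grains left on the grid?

k=0  0 1 2 3 0
3 3 2 3 3
2 0 3 2 0
2 1 3 1 0
0 3 3 0 2
0 0 1 1 1
k=1  0 1 2 3 0
3 3 3 3 3
2 1 1 3 0
2 3 1 2 0
1 0 1 1 2
0 1 2 1 1
k=2  0 1 2 3 0
3 3 3 3 3
2 1 2 3 0
2 3 1 2 0
1 0 1 1 2
0 1 2 1 1
k=3  0 1 2 3 0
3 3 3 3 3
2 1 3 3 0
2 3 1 2 0
1 0 1 1 2
0 1 2 1 1
k=4  1 3 0 1 2
0 1 3 3 0
3 3 2 1 2
2 3 2 3 0
1 0 1 1 2
0 1 2 1 1
k=5  1 3 0 1 2
0 1 3 3 0
3 3 3 1 2
2 3 2 3 0
1 0 1 1 2
0 1 2 1 1
k=6  1 3 1 2 2
1 3 2 1 1
1 3 0 1 3
0 2 2 1 1
2 1 2 2 2
0 1 2 1 1
k=7  1 3 1 2 2
1 3 2 1 1
1 3 1 1 3
0 2 2 1 1
2 1 2 2 2
0 1 2 1 1
k=8  1 3 1 2 2
1 3 2 1 1
1 3 2 1 3
0 2 2 1 1
2 1 2 2 2
0 1 2 1 1
k=9  1 3 1 2 2
1 3 2 1 1
1 3 3 1 3
0 2 2 1 1
2 1 2 2 2
0 1 2 1 1
k=10  2 0 3 2 2
2 2 0 2 1
2 1 2 2 3
0 3 3 1 1
2 1 2 2 2
0 1 2 1 1
k=11  2 0 3 2 2
2 2 0 2 1
2 1 3 2 3
0 3 3 1 1
2 1 2 2 2
0 1 2 1 1
k=12  2 0 3 2 2
2 2 1 2 1
2 3 1 3 3
1 0 1 2 1
2 2 3 2 2
0 1 2 1 1
k=13  2 0 3 2 2
2 2 1 2 1
2 3 2 3 3
1 0 1 2 1
2 2 3 2 2
0 1 2 1 1
k=14  2 0 3 2 2
2 2 1 2 1
2 3 3 3 3
1 0 1 2 1
2 2 3 2 2
0 1 2 1 1

52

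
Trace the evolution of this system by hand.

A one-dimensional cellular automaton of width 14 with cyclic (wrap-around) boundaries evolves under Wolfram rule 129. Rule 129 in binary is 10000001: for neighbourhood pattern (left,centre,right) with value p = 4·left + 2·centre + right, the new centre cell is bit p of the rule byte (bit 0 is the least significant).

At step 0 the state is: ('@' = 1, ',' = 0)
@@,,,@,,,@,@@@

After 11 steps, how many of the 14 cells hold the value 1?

6

step 0: @@,,,@,,,@,@@@
step 1: @,,@,,,@,,,,@@
step 2: ,,,,,@,,,@@,,@
step 3: ,@@@,,,@,,,,,,
step 4: ,,@,,@,,,@@@@@
step 5: ,,,,,,,@,,@@@,
step 6: @@@@@@,,,,,@,,
step 7: ,@@@@,,@@@,,,,
step 8: ,,@@,,,,@,,@@@
step 9: ,,,,,@@,,,,,@,
step 10: @@@@,,,,@@@,,,
step 11: ,@@,,@@,,@,,@,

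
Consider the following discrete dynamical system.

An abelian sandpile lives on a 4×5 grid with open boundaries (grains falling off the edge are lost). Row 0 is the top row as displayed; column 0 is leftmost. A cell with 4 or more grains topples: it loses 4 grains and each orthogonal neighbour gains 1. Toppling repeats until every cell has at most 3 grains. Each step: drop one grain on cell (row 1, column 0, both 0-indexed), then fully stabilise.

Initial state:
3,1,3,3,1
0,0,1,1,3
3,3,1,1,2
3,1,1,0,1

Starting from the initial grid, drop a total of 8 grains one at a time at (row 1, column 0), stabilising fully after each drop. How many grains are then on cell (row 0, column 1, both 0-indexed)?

k=0  3,1,3,3,1
0,0,1,1,3
3,3,1,1,2
3,1,1,0,1
k=1  3,1,3,3,1
1,0,1,1,3
3,3,1,1,2
3,1,1,0,1
k=2  3,1,3,3,1
2,0,1,1,3
3,3,1,1,2
3,1,1,0,1
k=3  3,1,3,3,1
3,0,1,1,3
3,3,1,1,2
3,1,1,0,1
k=4  0,2,3,3,1
2,2,1,1,3
2,0,2,1,2
0,3,1,0,1
k=5  0,2,3,3,1
3,2,1,1,3
2,0,2,1,2
0,3,1,0,1
k=6  1,2,3,3,1
0,3,1,1,3
3,0,2,1,2
0,3,1,0,1
k=7  1,2,3,3,1
1,3,1,1,3
3,0,2,1,2
0,3,1,0,1
k=8  1,2,3,3,1
2,3,1,1,3
3,0,2,1,2
0,3,1,0,1

2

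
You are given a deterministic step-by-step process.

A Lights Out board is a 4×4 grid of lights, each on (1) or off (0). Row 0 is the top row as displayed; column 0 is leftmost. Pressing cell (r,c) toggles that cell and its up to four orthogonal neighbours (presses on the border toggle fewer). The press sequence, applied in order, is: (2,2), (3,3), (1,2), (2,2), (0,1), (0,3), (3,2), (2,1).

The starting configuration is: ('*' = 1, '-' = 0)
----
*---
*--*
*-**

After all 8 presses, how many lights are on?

12

t=0: ----
*---
*--*
*-**
t=1: ----
*-*-
***-
*--*
t=2: ----
*-*-
****
*-*-
t=3: --*-
**-*
**-*
*-*-
t=4: --*-
****
*-*-
*---
t=5: **--
*-**
*-*-
*---
t=6: ****
*-*-
*-*-
*---
t=7: ****
*-*-
*---
****
t=8: ****
***-
-**-
*-**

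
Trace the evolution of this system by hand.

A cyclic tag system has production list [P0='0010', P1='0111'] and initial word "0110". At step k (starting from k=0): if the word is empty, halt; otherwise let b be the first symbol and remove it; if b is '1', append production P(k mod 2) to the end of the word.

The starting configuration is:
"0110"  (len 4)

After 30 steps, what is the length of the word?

step 0: "0110"  (len 4)
step 1: "110"  (len 3)
step 2: "100111"  (len 6)
step 3: "001110010"  (len 9)
step 4: "01110010"  (len 8)
step 5: "1110010"  (len 7)
step 6: "1100100111"  (len 10)
step 7: "1001001110010"  (len 13)
step 8: "0010011100100111"  (len 16)
step 9: "010011100100111"  (len 15)
step 10: "10011100100111"  (len 14)
step 11: "00111001001110010"  (len 17)
step 12: "0111001001110010"  (len 16)
step 13: "111001001110010"  (len 15)
step 14: "110010011100100111"  (len 18)
step 15: "100100111001001110010"  (len 21)
step 16: "001001110010011100100111"  (len 24)
step 17: "01001110010011100100111"  (len 23)
step 18: "1001110010011100100111"  (len 22)
step 19: "0011100100111001001110010"  (len 25)
step 20: "011100100111001001110010"  (len 24)
step 21: "11100100111001001110010"  (len 23)
step 22: "11001001110010011100100111"  (len 26)
step 23: "10010011100100111001001110010"  (len 29)
step 24: "00100111001001110010011100100111"  (len 32)
step 25: "0100111001001110010011100100111"  (len 31)
step 26: "100111001001110010011100100111"  (len 30)
step 27: "001110010011100100111001001110010"  (len 33)
step 28: "01110010011100100111001001110010"  (len 32)
step 29: "1110010011100100111001001110010"  (len 31)
step 30: "1100100111001001110010011100100111"  (len 34)

34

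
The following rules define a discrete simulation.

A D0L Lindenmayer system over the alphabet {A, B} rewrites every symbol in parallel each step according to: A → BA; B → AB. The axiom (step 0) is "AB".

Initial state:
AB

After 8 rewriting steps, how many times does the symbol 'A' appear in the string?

gen 0: AB
gen 1: BAAB
gen 2: ABBABAAB
gen 3: BAABABBAABBABAAB
gen 4: ABBABAABBAABABBABAABABBAABBABAAB
gen 5: BAABABBAABBABAABABBABAABBAABABBAABBABAABBAABABBABAABABBAABBABAAB
gen 6: ABBABAABBAABABBABAABABBAABBABAABBAABABBAABBABAABABBABAABBA…BAABBABAABABBABAABBAABABBAABBABAABBAABABBABAABABBAABBABAAB  (len 128)
gen 7: BAABABBAABBABAABABBABAABBAABABBAABBABAABBAABABBABAABABBAAB…BAABBABAABABBABAABBAABABBAABBABAABBAABABBABAABABBAABBABAAB  (len 256)
gen 8: ABBABAABBAABABBABAABABBAABBABAABBAABABBAABBABAABABBABAABBA…BAABBABAABABBABAABBAABABBAABBABAABBAABABBABAABABBAABBABAAB  (len 512)

256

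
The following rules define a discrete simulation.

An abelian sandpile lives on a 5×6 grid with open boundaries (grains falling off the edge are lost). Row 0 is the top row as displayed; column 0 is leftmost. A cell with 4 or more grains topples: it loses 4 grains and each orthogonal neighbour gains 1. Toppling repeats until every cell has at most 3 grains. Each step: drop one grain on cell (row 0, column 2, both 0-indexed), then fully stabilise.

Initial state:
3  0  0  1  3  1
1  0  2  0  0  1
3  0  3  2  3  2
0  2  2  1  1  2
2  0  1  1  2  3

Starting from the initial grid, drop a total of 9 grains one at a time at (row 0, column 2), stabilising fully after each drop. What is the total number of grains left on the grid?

[0] 3  0  0  1  3  1
1  0  2  0  0  1
3  0  3  2  3  2
0  2  2  1  1  2
2  0  1  1  2  3
[1] 3  0  1  1  3  1
1  0  2  0  0  1
3  0  3  2  3  2
0  2  2  1  1  2
2  0  1  1  2  3
[2] 3  0  2  1  3  1
1  0  2  0  0  1
3  0  3  2  3  2
0  2  2  1  1  2
2  0  1  1  2  3
[3] 3  0  3  1  3  1
1  0  2  0  0  1
3  0  3  2  3  2
0  2  2  1  1  2
2  0  1  1  2  3
[4] 3  1  0  2  3  1
1  0  3  0  0  1
3  0  3  2  3  2
0  2  2  1  1  2
2  0  1  1  2  3
[5] 3  1  1  2  3  1
1  0  3  0  0  1
3  0  3  2  3  2
0  2  2  1  1  2
2  0  1  1  2  3
[6] 3  1  2  2  3  1
1  0  3  0  0  1
3  0  3  2  3  2
0  2  2  1  1  2
2  0  1  1  2  3
[7] 3  1  3  2  3  1
1  0  3  0  0  1
3  0  3  2  3  2
0  2  2  1  1  2
2  0  1  1  2  3
[8] 3  2  1  3  3  1
1  1  1  1  0  1
3  1  0  3  3  2
0  2  3  1  1  2
2  0  1  1  2  3
[9] 3  2  2  3  3  1
1  1  1  1  0  1
3  1  0  3  3  2
0  2  3  1  1  2
2  0  1  1  2  3

49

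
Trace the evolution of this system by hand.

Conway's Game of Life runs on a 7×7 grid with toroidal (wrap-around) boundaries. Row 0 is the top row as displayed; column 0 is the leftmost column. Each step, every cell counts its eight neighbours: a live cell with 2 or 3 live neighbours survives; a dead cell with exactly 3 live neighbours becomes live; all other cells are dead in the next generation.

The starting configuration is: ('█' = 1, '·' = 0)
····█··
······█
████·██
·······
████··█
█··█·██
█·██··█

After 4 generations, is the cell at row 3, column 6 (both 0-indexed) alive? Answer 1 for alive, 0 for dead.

[0] ····█··
······█
████·██
·······
████··█
█··█·██
█·██··█
[1] █··█·██
·████·█
███··██
····██·
·█████·
·····█·
████···
[2] ·····█·
·······
·······
·······
··██··█
█····██
████·█·
[3] ·██·█·█
·······
·······
·······
█····██
·····█·
███··█·
[4] ··██·██
·······
·······
······█
·····██
····██·
█·████·

1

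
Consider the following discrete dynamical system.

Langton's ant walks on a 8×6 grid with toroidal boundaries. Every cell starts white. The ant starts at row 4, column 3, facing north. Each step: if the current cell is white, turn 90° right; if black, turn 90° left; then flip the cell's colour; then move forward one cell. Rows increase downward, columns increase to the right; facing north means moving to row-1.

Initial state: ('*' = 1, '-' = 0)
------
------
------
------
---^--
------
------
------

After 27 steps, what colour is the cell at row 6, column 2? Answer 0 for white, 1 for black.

[0] ------
------
------
------
---^--
------
------
------
[1] ------
------
------
------
---*>-
------
------
------
[2] ------
------
------
------
---**-
----v-
------
------
[3] ------
------
------
------
---**-
---<*-
------
------
[4] ------
------
------
------
---^*-
---**-
------
------
[5] ------
------
------
------
--<-*-
---**-
------
------
[6] ------
------
------
--^---
--*-*-
---**-
------
------
[7] ------
------
------
--*>--
--*-*-
---**-
------
------
[8] ------
------
------
--**--
--*v*-
---**-
------
------
[9] ------
------
------
--**--
--<**-
---**-
------
------
[10] ------
------
------
--**--
---**-
--v**-
------
------
[11] ------
------
------
--**--
---**-
-<***-
------
------
[12] ------
------
------
--**--
-^-**-
-****-
------
------
[13] ------
------
------
--**--
-*>**-
-****-
------
------
[14] ------
------
------
--**--
-****-
-*v**-
------
------
[15] ------
------
------
--**--
-****-
-*->*-
------
------
[16] ------
------
------
--**--
-**^*-
-*--*-
------
------
[17] ------
------
------
--**--
-*<-*-
-*--*-
------
------
[18] ------
------
------
--**--
-*--*-
-*v-*-
------
------
[19] ------
------
------
--**--
-*--*-
-<*-*-
------
------
[20] ------
------
------
--**--
-*--*-
--*-*-
-v----
------
[21] ------
------
------
--**--
-*--*-
--*-*-
<*----
------
[22] ------
------
------
--**--
-*--*-
^-*-*-
**----
------
[23] ------
------
------
--**--
-*--*-
*>*-*-
**----
------
[24] ------
------
------
--**--
-*--*-
***-*-
*v----
------
[25] ------
------
------
--**--
-*--*-
***-*-
*->---
------
[26] ------
------
------
--**--
-*--*-
***-*-
*-*---
--v---
[27] ------
------
------
--**--
-*--*-
***-*-
*-*---
-<*---

1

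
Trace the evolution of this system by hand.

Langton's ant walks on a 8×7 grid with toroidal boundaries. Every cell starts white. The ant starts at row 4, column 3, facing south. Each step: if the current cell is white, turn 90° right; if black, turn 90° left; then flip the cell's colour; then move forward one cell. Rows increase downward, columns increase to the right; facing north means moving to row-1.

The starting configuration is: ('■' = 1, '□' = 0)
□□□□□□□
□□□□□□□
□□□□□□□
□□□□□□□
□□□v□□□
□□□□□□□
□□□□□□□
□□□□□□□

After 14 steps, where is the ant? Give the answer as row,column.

gen 0: □□□□□□□
□□□□□□□
□□□□□□□
□□□□□□□
□□□v□□□
□□□□□□□
□□□□□□□
□□□□□□□
gen 1: □□□□□□□
□□□□□□□
□□□□□□□
□□□□□□□
□□<■□□□
□□□□□□□
□□□□□□□
□□□□□□□
gen 2: □□□□□□□
□□□□□□□
□□□□□□□
□□^□□□□
□□■■□□□
□□□□□□□
□□□□□□□
□□□□□□□
gen 3: □□□□□□□
□□□□□□□
□□□□□□□
□□■>□□□
□□■■□□□
□□□□□□□
□□□□□□□
□□□□□□□
gen 4: □□□□□□□
□□□□□□□
□□□□□□□
□□■■□□□
□□■v□□□
□□□□□□□
□□□□□□□
□□□□□□□
gen 5: □□□□□□□
□□□□□□□
□□□□□□□
□□■■□□□
□□■□>□□
□□□□□□□
□□□□□□□
□□□□□□□
gen 6: □□□□□□□
□□□□□□□
□□□□□□□
□□■■□□□
□□■□■□□
□□□□v□□
□□□□□□□
□□□□□□□
gen 7: □□□□□□□
□□□□□□□
□□□□□□□
□□■■□□□
□□■□■□□
□□□<■□□
□□□□□□□
□□□□□□□
gen 8: □□□□□□□
□□□□□□□
□□□□□□□
□□■■□□□
□□■^■□□
□□□■■□□
□□□□□□□
□□□□□□□
gen 9: □□□□□□□
□□□□□□□
□□□□□□□
□□■■□□□
□□■■>□□
□□□■■□□
□□□□□□□
□□□□□□□
gen 10: □□□□□□□
□□□□□□□
□□□□□□□
□□■■^□□
□□■■□□□
□□□■■□□
□□□□□□□
□□□□□□□
gen 11: □□□□□□□
□□□□□□□
□□□□□□□
□□■■■>□
□□■■□□□
□□□■■□□
□□□□□□□
□□□□□□□
gen 12: □□□□□□□
□□□□□□□
□□□□□□□
□□■■■■□
□□■■□v□
□□□■■□□
□□□□□□□
□□□□□□□
gen 13: □□□□□□□
□□□□□□□
□□□□□□□
□□■■■■□
□□■■<■□
□□□■■□□
□□□□□□□
□□□□□□□
gen 14: □□□□□□□
□□□□□□□
□□□□□□□
□□■■^■□
□□■■■■□
□□□■■□□
□□□□□□□
□□□□□□□

3,4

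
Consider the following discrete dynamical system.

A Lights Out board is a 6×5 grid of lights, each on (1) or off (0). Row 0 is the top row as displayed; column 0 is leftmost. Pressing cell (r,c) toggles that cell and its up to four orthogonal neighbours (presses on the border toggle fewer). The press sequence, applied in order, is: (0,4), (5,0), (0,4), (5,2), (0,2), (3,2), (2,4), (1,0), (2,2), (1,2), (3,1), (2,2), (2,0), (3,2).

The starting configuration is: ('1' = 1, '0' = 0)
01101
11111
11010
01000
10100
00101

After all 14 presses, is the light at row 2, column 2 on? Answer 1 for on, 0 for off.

[0] 01101
11111
11010
01000
10100
00101
[1] 01110
11110
11010
01000
10100
00101
[2] 01110
11110
11010
01000
00100
11101
[3] 01101
11111
11010
01000
00100
11101
[4] 01101
11111
11010
01000
00000
10011
[5] 00011
11011
11010
01000
00000
10011
[6] 00011
11011
11110
00110
00100
10011
[7] 00011
11010
11101
00111
00100
10011
[8] 10011
00010
01101
00111
00100
10011
[9] 10011
00110
00011
00011
00100
10011
[10] 10111
01000
00111
00011
00100
10011
[11] 10111
01000
01111
11111
01100
10011
[12] 10111
01100
00001
11011
01100
10011
[13] 10111
11100
11001
01011
01100
10011
[14] 10111
11100
11101
00101
01000
10011

1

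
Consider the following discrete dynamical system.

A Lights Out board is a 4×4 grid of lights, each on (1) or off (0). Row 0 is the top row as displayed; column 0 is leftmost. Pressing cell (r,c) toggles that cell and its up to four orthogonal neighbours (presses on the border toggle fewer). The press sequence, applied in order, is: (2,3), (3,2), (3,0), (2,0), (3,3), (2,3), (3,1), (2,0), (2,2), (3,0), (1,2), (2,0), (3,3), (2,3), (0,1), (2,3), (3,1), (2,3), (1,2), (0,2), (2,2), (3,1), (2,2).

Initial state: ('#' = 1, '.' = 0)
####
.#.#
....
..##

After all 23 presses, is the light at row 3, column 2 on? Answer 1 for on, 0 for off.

gen 0: ####
.#.#
....
..##
gen 1: ####
.#..
..##
..#.
gen 2: ####
.#..
...#
.#.#
gen 3: ####
.#..
#..#
#..#
gen 4: ####
##..
.#.#
...#
gen 5: ####
##..
.#..
..#.
gen 6: ####
##.#
.###
..##
gen 7: ####
##.#
..##
##.#
gen 8: ####
.#.#
####
.#.#
gen 9: ####
.###
#...
.###
gen 10: ####
.###
....
#.##
gen 11: ##.#
....
..#.
#.##
gen 12: ##.#
#...
###.
..##
gen 13: ##.#
#...
####
....
gen 14: ##.#
#..#
##..
...#
gen 15: ..##
##.#
##..
...#
gen 16: ..##
##..
####
....
gen 17: ..##
##..
#.##
###.
gen 18: ..##
##.#
#...
####
gen 19: ...#
#.#.
#.#.
####
gen 20: .##.
#...
#.#.
####
gen 21: .##.
#.#.
##.#
##.#
gen 22: .##.
#.#.
#..#
..##
gen 23: .##.
#...
###.
...#

0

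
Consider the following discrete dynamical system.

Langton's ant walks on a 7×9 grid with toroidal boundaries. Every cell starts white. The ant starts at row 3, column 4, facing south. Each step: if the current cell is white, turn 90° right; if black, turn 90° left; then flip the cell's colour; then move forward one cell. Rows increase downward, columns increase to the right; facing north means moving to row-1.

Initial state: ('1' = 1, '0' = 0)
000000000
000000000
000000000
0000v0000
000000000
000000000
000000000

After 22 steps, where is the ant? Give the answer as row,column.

0) 000000000
000000000
000000000
0000v0000
000000000
000000000
000000000
1) 000000000
000000000
000000000
000<10000
000000000
000000000
000000000
2) 000000000
000000000
000^00000
000110000
000000000
000000000
000000000
3) 000000000
000000000
0001>0000
000110000
000000000
000000000
000000000
4) 000000000
000000000
000110000
0001v0000
000000000
000000000
000000000
5) 000000000
000000000
000110000
00010>000
000000000
000000000
000000000
6) 000000000
000000000
000110000
000101000
00000v000
000000000
000000000
7) 000000000
000000000
000110000
000101000
0000<1000
000000000
000000000
8) 000000000
000000000
000110000
0001^1000
000011000
000000000
000000000
9) 000000000
000000000
000110000
00011>000
000011000
000000000
000000000
10) 000000000
000000000
00011^000
000110000
000011000
000000000
000000000
11) 000000000
000000000
000111>00
000110000
000011000
000000000
000000000
12) 000000000
000000000
000111100
000110v00
000011000
000000000
000000000
13) 000000000
000000000
000111100
00011<100
000011000
000000000
000000000
14) 000000000
000000000
00011^100
000111100
000011000
000000000
000000000
15) 000000000
000000000
0001<0100
000111100
000011000
000000000
000000000
16) 000000000
000000000
000100100
0001v1100
000011000
000000000
000000000
17) 000000000
000000000
000100100
00010>100
000011000
000000000
000000000
18) 000000000
000000000
00010^100
000100100
000011000
000000000
000000000
19) 000000000
000000000
000101>00
000100100
000011000
000000000
000000000
20) 000000000
000000^00
000101000
000100100
000011000
000000000
000000000
21) 000000000
0000001>0
000101000
000100100
000011000
000000000
000000000
22) 000000000
000000110
0001010v0
000100100
000011000
000000000
000000000

2,7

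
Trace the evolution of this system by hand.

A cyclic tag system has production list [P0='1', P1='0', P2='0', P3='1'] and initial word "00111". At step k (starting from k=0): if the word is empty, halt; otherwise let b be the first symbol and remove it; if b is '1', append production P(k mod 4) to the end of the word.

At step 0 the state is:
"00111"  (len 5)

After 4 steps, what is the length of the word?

step 0: "00111"  (len 5)
step 1: "0111"  (len 4)
step 2: "111"  (len 3)
step 3: "110"  (len 3)
step 4: "101"  (len 3)

3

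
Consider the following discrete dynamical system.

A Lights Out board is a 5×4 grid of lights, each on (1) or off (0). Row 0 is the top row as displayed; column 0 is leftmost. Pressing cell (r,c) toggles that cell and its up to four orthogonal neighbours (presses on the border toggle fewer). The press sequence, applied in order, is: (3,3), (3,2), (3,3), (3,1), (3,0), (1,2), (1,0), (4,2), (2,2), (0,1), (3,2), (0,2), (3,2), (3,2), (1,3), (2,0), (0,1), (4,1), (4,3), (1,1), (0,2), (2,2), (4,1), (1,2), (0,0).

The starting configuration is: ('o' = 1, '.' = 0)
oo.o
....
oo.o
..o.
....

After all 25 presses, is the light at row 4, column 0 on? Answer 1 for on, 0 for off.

0) oo.o
....
oo.o
..o.
....
1) oo.o
....
oo..
...o
...o
2) oo.o
....
ooo.
.oo.
..oo
3) oo.o
....
oooo
.o.o
..o.
4) oo.o
....
o.oo
o.oo
.oo.
5) oo.o
....
..oo
.ooo
ooo.
6) oooo
.ooo
...o
.ooo
ooo.
7) .ooo
o.oo
o..o
.ooo
ooo.
8) .ooo
o.oo
o..o
.o.o
o..o
9) .ooo
o..o
ooo.
.ooo
o..o
10) o..o
oo.o
ooo.
.ooo
o..o
11) o..o
oo.o
oo..
....
o.oo
12) ooo.
oooo
oo..
....
o.oo
13) ooo.
oooo
ooo.
.ooo
o..o
14) ooo.
oooo
oo..
....
o.oo
15) oooo
oo..
oo.o
....
o.oo
16) oooo
.o..
...o
o...
o.oo
17) ...o
....
...o
o...
o.oo
18) ...o
....
...o
oo..
.o.o
19) ...o
....
...o
oo.o
.oo.
20) .o.o
ooo.
.o.o
oo.o
.oo.
21) ..o.
oo..
.o.o
oo.o
.oo.
22) ..o.
ooo.
..o.
oooo
.oo.
23) ..o.
ooo.
..o.
o.oo
o...
24) ....
o..o
....
o.oo
o...
25) oo..
...o
....
o.oo
o...

1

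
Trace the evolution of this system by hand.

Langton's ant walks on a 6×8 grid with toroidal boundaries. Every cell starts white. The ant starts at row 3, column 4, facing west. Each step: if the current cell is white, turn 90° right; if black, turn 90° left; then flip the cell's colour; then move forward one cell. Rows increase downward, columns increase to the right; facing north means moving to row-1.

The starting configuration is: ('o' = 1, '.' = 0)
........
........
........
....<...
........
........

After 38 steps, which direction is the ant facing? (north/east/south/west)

k=0  ........
........
........
....<...
........
........
k=1  ........
........
....^...
....o...
........
........
k=2  ........
........
....o>..
....o...
........
........
k=3  ........
........
....oo..
....ov..
........
........
k=4  ........
........
....oo..
....<o..
........
........
k=5  ........
........
....oo..
.....o..
....v...
........
k=6  ........
........
....oo..
.....o..
...<o...
........
k=7  ........
........
....oo..
...^.o..
...oo...
........
k=8  ........
........
....oo..
...o>o..
...oo...
........
k=9  ........
........
....oo..
...ooo..
...ov...
........
k=10  ........
........
....oo..
...ooo..
...o.>..
........
k=11  ........
........
....oo..
...ooo..
...o.o..
.....v..
k=12  ........
........
....oo..
...ooo..
...o.o..
....<o..
k=13  ........
........
....oo..
...ooo..
...o^o..
....oo..
k=14  ........
........
....oo..
...ooo..
...oo>..
....oo..
k=15  ........
........
....oo..
...oo^..
...oo...
....oo..
k=16  ........
........
....oo..
...o<...
...oo...
....oo..
k=17  ........
........
....oo..
...o....
...ov...
....oo..
k=18  ........
........
....oo..
...o....
...o.>..
....oo..
k=19  ........
........
....oo..
...o....
...o.o..
....ov..
k=20  ........
........
....oo..
...o....
...o.o..
....o.>.
k=21  ......v.
........
....oo..
...o....
...o.o..
....o.o.
k=22  .....<o.
........
....oo..
...o....
...o.o..
....o.o.
k=23  .....oo.
........
....oo..
...o....
...o.o..
....o^o.
k=24  .....oo.
........
....oo..
...o....
...o.o..
....oo>.
k=25  .....oo.
........
....oo..
...o....
...o.o^.
....oo..
k=26  .....oo.
........
....oo..
...o....
...o.oo>
....oo..
k=27  .....oo.
........
....oo..
...o....
...o.ooo
....oo.v
k=28  .....oo.
........
....oo..
...o....
...o.ooo
....oo<o
k=29  .....oo.
........
....oo..
...o....
...o.o^o
....oooo
k=30  .....oo.
........
....oo..
...o....
...o.<.o
....oooo
k=31  .....oo.
........
....oo..
...o....
...o...o
....ovoo
k=32  .....oo.
........
....oo..
...o....
...o...o
....o.>o
k=33  .....oo.
........
....oo..
...o....
...o..^o
....o..o
k=34  .....oo.
........
....oo..
...o....
...o..o>
....o..o
k=35  .....oo.
........
....oo..
...o...^
...o..o.
....o..o
k=36  .....oo.
........
....oo..
>..o...o
...o..o.
....o..o
k=37  .....oo.
........
....oo..
o..o...o
v..o..o.
....o..o
k=38  .....oo.
........
....oo..
o..o...o
o..o..o<
....o..o

west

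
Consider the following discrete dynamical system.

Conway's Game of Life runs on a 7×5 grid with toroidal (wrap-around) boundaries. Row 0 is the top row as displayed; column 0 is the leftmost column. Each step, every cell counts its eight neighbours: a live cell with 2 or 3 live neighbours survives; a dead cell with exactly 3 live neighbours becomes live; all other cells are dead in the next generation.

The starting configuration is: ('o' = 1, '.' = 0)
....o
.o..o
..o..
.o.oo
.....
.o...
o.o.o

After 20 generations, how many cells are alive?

6

0) ....o
.o..o
..o..
.o.oo
.....
.o...
o.o.o
1) .o..o
o..o.
.oo.o
..oo.
o.o..
oo...
oo.oo
2) .o...
...o.
oo..o
o...o
o.ooo
...o.
...o.
3) ..o..
.oo.o
.o.o.
..o..
ooo..
.....
..o..
4) ..o..
oo...
oo.o.
o..o.
.oo..
..o..
.....
5) .o...
o...o
.....
o..o.
.ooo.
.oo..
.....
6) o....
o....
o....
.o.oo
o..oo
.o.o.
.oo..
7) o....
oo..o
oo...
.ooo.
.o...
.o.o.
ooo..
8) ..o..
....o
...o.
.....
oo.o.
.....
o.o.o
9) oo..o
...o.
.....
..o.o
.....
..oo.
.o.o.
10) oo.oo
o...o
...o.
.....
..o..
..oo.
.o.o.
11) .o.o.
.oo..
....o
.....
..oo.
.o.o.
.o...
12) oo...
oooo.
.....
...o.
..oo.
.o.o.
oo...
13) .....
o.o.o
.o.oo
..oo.
...oo
oo.oo
....o
14) o..oo
ooo.o
.o...
o....
.o...
..o..
...oo
15) .....
..o..
..o.o
oo...
.o...
..oo.
o.o..
16) .o...
...o.
o.oo.
ooo..
oo...
..oo.
.ooo.
17) .o.o.
.o.oo
o..o.
...o.
o..oo
o..oo
.o.o.
18) .o.o.
.o.o.
o..o.
o.oo.
o.o..
.o...
.o.o.
19) oo.oo
oo.o.
o..o.
o.oo.
o.ooo
oo...
oo...
20) ...o.
...o.
o..o.
o....
.....
...o.
.....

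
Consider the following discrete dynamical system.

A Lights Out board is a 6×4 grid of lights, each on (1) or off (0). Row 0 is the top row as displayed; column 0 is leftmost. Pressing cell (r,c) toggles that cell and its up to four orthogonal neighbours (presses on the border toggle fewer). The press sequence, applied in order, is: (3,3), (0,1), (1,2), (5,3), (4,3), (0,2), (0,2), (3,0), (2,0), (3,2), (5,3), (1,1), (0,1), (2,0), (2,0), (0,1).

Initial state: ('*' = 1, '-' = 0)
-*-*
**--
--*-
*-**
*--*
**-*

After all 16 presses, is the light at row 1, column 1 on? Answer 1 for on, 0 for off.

[0] -*-*
**--
--*-
*-**
*--*
**-*
[1] -*-*
**--
--**
*---
*---
**-*
[2] *-**
*---
--**
*---
*---
**-*
[3] *--*
****
---*
*---
*---
**-*
[4] *--*
****
---*
*---
*--*
***-
[5] *--*
****
---*
*--*
*-*-
****
[6] ***-
**-*
---*
*--*
*-*-
****
[7] *--*
****
---*
*--*
*-*-
****
[8] *--*
****
*--*
-*-*
--*-
****
[9] *--*
-***
-*-*
**-*
--*-
****
[10] *--*
-***
-***
*-*-
----
****
[11] *--*
-***
-***
*-*-
---*
**--
[12] **-*
*--*
--**
*-*-
---*
**--
[13] --**
**-*
--**
*-*-
---*
**--
[14] --**
-*-*
****
--*-
---*
**--
[15] --**
**-*
--**
*-*-
---*
**--
[16] **-*
*--*
--**
*-*-
---*
**--

0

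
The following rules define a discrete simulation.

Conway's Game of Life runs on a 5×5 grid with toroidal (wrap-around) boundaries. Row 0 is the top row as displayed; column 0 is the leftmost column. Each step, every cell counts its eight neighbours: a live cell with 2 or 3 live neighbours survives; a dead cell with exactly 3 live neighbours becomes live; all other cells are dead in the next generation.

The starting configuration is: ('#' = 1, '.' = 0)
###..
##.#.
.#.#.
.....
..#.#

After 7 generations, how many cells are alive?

2

step 0: ###..
##.#.
.#.#.
.....
..#.#
step 1: .....
...#.
##..#
..##.
#.##.
step 2: ..###
#...#
##..#
.....
.####
step 3: .....
..#..
.#..#
.....
##..#
step 4: ##...
.....
.....
.#..#
#....
step 5: ##...
.....
.....
#....
....#
step 6: #....
.....
.....
.....
.#..#
step 7: #....
.....
.....
.....
#....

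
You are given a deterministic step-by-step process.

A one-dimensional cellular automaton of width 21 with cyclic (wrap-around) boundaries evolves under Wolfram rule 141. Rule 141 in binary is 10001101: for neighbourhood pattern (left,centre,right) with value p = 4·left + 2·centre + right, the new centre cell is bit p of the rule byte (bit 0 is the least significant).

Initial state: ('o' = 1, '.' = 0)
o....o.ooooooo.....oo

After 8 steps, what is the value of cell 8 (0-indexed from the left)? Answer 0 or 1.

[0] o....o.ooooooo.....oo
[1] ..oo.o.oooooo..ooo.oo
[2] ..o..o.ooooo...oo..o.
[3] o.o..o.oooo..o.o...o.
[4] o.o..o.ooo...o.o.o.o.
[5] o.o..o.oo..o.o.o.o.o.
[6] o.o..o.o...o.o.o.o.o.
[7] o.o..o.o.o.o.o.o.o.o.
[8] o.o..o.o.o.o.o.o.o.o.

0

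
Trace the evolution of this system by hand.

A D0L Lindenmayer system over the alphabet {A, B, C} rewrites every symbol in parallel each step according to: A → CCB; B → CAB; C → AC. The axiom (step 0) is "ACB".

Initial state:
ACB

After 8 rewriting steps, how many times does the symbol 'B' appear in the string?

912

step 0: ACB
step 1: CCBACCAB
step 2: ACACCABCCBACACCCBCAB
step 3: CCBACCCBACACCCBCABACACCABCCBACCCBACACACCABACCCBCAB
step 4: ACACCABCCBACACACCABCCBACCCBACACACCABACCCBCABCCBACCCBACACCC…CABCCBACACACCABCCBACCCBACCCBACACCCBCABCCBACACACCABACCCBCAB  (len 124)
step 5: CCBACCCBACACCCBCABACACCABCCBACCCBACCCBACACCCBCABACACCABCCB…ACCCBCABACACCABCCBACCCBACCCBACACCCBCABCCBACACACCABACCCBCAB  (len 308)
step 6: ACACCABCCBACACACCABCCBACCCBACACACCABACCCBCABCCBACCCBACACCC…ACCCBCABACACCABCCBACCCBACCCBACACCCBCABCCBACACACCABACCCBCAB  (len 764)
step 7: CCBACCCBACACCCBCABACACCABCCBACCCBACCCBACACCCBCABACACCABCCB…ACCCBCABACACCABCCBACCCBACCCBACACCCBCABCCBACACACCABACCCBCAB  (len 1896)
step 8: ACACCABCCBACACACCABCCBACCCBACACACCABACCCBCABCCBACCCBACACCC…ACCCBCABACACCABCCBACCCBACCCBACACCCBCABCCBACACACCABACCCBCAB  (len 4704)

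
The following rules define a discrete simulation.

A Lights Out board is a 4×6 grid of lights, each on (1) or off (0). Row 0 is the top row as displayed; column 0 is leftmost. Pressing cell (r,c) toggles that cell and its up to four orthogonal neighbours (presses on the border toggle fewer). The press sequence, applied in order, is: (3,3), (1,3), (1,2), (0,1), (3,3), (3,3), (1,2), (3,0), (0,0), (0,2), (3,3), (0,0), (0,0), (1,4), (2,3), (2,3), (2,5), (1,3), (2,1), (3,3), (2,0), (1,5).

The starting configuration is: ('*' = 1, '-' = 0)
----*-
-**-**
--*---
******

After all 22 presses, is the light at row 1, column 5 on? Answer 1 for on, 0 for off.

0

0) ----*-
-**-**
--*---
******
1) ----*-
-**-**
--**--
**---*
2) ---**-
-*-*-*
--*---
**---*
3) --***-
--*--*
------
**---*
4) **-**-
-**--*
------
**---*
5) **-**-
-**--*
---*--
******
6) **-**-
-**--*
------
**---*
7) *****-
---*-*
--*---
**---*
8) *****-
---*-*
*-*---
-----*
9) --***-
*--*-*
*-*---
-----*
10) -*--*-
*-**-*
*-*---
-----*
11) -*--*-
*-**-*
*-**--
--****
12) *---*-
--**-*
*-**--
--****
13) -*--*-
*-**-*
*-**--
--****
14) -*----
*-*-*-
*-***-
--****
15) -*----
*-***-
*-----
--*-**
16) -*----
*-*-*-
*-***-
--****
17) -*----
*-*-**
*-**-*
--***-
18) -*-*--
*--*-*
*-*--*
--***-
19) -*-*--
**-*-*
-*---*
-****-
20) -*-*--
**-*-*
-*-*-*
-*----
21) -*-*--
-*-*-*
*--*-*
**----
22) -*-*-*
-*-**-
*--*--
**----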